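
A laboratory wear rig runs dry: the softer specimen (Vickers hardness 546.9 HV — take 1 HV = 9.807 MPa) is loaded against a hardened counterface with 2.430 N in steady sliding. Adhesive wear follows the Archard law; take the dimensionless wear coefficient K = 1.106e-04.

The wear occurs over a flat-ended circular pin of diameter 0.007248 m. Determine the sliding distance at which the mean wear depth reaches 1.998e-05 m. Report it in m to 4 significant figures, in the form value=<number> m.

Every step maintains exact precision — the intermediates are shown rounded, and rounded just once, at 4 significant digits.
Hardness H = 546.9 HV × 9.807 MPa/HV = 5363 MPa = 5.363e+09 Pa.
Contact area A = π·d²/4 = π·(0.007248 m)²/4 = 4.126e-05 m².
In SI base units, W = 2.430 N, H = 5.363e+09 Pa, K = 1.106e-04.
Permissible volume V_lim = h_lim·A = 1.998e-05 · 4.126e-05 = 8.244e-10 m³.
Thus life L = V_lim·H/(K·W) = 8.244e-10 · 5.363e+09 / (1.106e-04 · 2.430) = 1.645e+04 m.

value=1.645e+04 m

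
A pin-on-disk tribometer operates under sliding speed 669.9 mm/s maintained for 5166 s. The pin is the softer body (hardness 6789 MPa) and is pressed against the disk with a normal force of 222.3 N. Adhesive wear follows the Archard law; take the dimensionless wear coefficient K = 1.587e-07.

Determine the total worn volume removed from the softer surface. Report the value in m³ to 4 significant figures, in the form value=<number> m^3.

value=1.798e-11 m^3

The algebra keeps full precision, and intermediate values are displayed rounded, and a single final rounding, at four significant digits.
Sliding speed v = 669.9 mm/s = 0.6699 m/s. Distance covered L = v·t = 0.6699 m/s × 5166 s = 3461 m.
Hardness H = 6789 MPa = 6.789e+09 Pa.
In SI base units, W = 222.3 N, H = 6.789e+09 Pa, K = 1.587e-07.
Wear volume V = K·W·L/H = 1.587e-07 · 222.3 · 3461 / 6.789e+09 = 1.798e-11 m³.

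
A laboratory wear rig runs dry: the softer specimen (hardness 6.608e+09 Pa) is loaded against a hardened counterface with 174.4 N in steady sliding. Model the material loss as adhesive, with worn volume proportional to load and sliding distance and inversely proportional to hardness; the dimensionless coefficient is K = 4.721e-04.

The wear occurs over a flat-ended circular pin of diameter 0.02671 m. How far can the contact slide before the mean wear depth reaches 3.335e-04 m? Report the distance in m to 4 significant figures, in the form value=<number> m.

Quoted intermediates are rounded — all working math runs at full float precision; rounded once at the end to 4 significant digits.
Convert: Contact area A = π·d²/4 = π·(0.02671 m)²/4 = 5.603e-04 m².
Restated in SI base units: W = 174.4 N, H = 6.608e+09 Pa, K = 4.721e-04.
Permissible volume V_lim = h_lim·A = 3.335e-04 · 5.603e-04 = 1.869e-07 m³.
Sliding life L = V_lim·H/(K·W) = 1.869e-07 · 6.608e+09 / (4.721e-04 · 174.4) = 1.500e+04 m.

value=1.500e+04 m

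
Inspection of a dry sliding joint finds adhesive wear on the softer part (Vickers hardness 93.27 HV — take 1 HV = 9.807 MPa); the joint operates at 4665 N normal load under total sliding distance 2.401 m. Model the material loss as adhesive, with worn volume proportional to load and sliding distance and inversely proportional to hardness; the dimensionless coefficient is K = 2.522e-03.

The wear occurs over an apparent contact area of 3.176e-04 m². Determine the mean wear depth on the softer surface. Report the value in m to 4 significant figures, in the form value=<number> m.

value=9.724e-05 m

Intermediate values are shown rounded; all arithmetic holds exact precision. Rounded just once: four significant digits.
Convert: Hardness H = 93.27 HV × 9.807 MPa/HV = 914.7 MPa = 9.147e+08 Pa.
Expressed in SI base units: W = 4665 N, H = 9.147e+08 Pa, K = 2.522e-03.
Apply Archard: V = K·W·L/H = 2.522e-03 · 4665 · 2.401 / 9.147e+08 = 3.088e-08 m³.
Mean depth h = V/A = 3.088e-08 / 3.176e-04 = 9.724e-05 m.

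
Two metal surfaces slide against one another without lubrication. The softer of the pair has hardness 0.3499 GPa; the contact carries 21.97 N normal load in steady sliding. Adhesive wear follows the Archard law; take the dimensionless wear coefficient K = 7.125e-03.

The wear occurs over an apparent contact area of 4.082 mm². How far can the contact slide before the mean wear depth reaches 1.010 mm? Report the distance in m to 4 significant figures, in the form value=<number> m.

value=9.216 m

All working math holds full float precision. Intermediates are printed rounded; rounded once at the end: 4 significant figures.
Convert: Hardness H = 0.3499 GPa = 3.499e+08 Pa.
Convert: Contact area A = 4.082 mm² = 4.082e-06 m².
Convert: Depth limit h_lim = 1.010 mm = 0.001010 m.
Collected in SI base units: W = 21.97 N, H = 3.499e+08 Pa, K = 7.125e-03.
Wearable volume V_lim = h_lim·A = 0.001010 · 4.082e-06 = 4.123e-09 m³.
Inverting, life L = V_lim·H/(K·W) = 4.123e-09 · 3.499e+08 / (7.125e-03 · 21.97) = 9.216 m.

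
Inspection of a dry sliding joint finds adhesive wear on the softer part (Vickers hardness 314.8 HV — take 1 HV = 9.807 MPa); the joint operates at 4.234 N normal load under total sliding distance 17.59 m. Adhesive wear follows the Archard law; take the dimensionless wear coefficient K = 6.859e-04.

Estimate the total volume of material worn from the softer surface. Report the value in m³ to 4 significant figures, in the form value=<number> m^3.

The computation carries full precision. The intermediates are printed rounded. Rounded just once, at four significant digits.
Hardness H = 314.8 HV × 9.807 MPa/HV = 3087 MPa = 3.087e+09 Pa.
Expressed in SI base units: W = 4.234 N, H = 3.087e+09 Pa, K = 6.859e-04.
Wear volume V = K·W·L/H = 6.859e-04 · 4.234 · 17.59 / 3.087e+09 = 1.655e-11 m³.

value=1.655e-11 m^3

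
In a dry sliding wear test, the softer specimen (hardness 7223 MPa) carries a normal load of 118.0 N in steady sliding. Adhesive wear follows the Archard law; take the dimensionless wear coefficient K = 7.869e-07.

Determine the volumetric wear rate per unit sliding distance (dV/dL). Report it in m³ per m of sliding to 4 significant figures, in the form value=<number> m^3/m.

value=1.286e-14 m^3/m

Intermediate values appear rounded, and the computation maintains full float precision; one last rounding, at four significant figures.
Hardness H = 7223 MPa = 7.223e+09 Pa.
Expressed in SI base units: W = 118.0 N, H = 7.223e+09 Pa, K = 7.869e-07.
Sliding wear rate dV/dL = K·W/H, so: 7.869e-07 · 118.0 / 7.223e+09 = 1.286e-14 m³/m.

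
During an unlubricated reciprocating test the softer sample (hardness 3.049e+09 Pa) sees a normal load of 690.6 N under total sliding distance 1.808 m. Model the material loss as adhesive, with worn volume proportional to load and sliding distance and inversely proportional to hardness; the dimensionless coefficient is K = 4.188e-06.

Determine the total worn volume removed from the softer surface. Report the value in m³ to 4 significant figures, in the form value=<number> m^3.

Intermediate values appear rounded — every step carries full precision, and a lone final rounding: four significant digits.
Working in SI base units: W = 690.6 N, H = 3.049e+09 Pa, K = 4.188e-06.
Worn volume V = K·W·L/H = 4.188e-06 · 690.6 · 1.808 / 3.049e+09 = 1.715e-12 m³.

value=1.715e-12 m^3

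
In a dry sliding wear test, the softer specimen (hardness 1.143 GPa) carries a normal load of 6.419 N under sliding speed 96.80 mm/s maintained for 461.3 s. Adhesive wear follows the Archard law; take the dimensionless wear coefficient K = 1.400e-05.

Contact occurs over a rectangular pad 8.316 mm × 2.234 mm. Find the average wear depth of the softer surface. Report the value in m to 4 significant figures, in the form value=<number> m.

value=1.890e-07 m

The algebra maintains full float precision; intermediates are shown rounded — a single final rounding: 4 significant digits.
Sliding speed v = 96.80 mm/s = 0.09680 m/s. Total distance L = v·t = 0.09680 m/s × 461.3 s = 44.65 m.
Hardness H = 1.143 GPa = 1.143e+09 Pa.
Pad sides 8.316 mm × 2.234 mm = 0.008316 m × 0.002234 m. Contact area A = 0.008316 m × 0.002234 m = 1.858e-05 m².
In SI base units, W = 6.419 N, H = 1.143e+09 Pa, K = 1.400e-05.
Worn volume V = K·W·L/H = 1.400e-05 · 6.419 · 44.65 / 1.143e+09 = 3.511e-12 m³.
Mean depth h = V/A = 3.511e-12 / 1.858e-05 = 1.890e-07 m.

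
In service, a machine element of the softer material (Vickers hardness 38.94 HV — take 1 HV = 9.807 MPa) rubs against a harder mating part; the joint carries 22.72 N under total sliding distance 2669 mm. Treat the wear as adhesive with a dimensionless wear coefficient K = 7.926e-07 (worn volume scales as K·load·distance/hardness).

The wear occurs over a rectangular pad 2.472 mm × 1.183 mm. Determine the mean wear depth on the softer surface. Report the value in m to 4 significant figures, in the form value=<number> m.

value=4.304e-08 m

The intermediates are shown rounded — all working math holds exact precision, and one final rounding: four significant figures.
Convert: Path length L = 2669 mm = 2.669 m.
Convert: Hardness H = 38.94 HV × 9.807 MPa/HV = 381.9 MPa = 3.819e+08 Pa.
Convert: Pad sides 2.472 mm × 1.183 mm = 0.002472 m × 0.001183 m. Contact area A = 0.002472 m × 0.001183 m = 2.924e-06 m².
In SI base units: W = 22.72 N, H = 3.819e+08 Pa, K = 7.926e-07.
Volume removed: V = K·W·L/H = 7.926e-07 · 22.72 · 2.669 / 3.819e+08 = 1.259e-13 m³.
Mean wear depth h = V/A = 1.259e-13 / 2.924e-06 = 4.304e-08 m.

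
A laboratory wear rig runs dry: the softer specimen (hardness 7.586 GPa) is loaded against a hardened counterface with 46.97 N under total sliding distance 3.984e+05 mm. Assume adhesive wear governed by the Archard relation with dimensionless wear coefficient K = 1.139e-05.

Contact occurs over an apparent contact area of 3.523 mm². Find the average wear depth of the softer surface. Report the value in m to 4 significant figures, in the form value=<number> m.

The intermediates are displayed rounded, and all working math keeps full float precision. Rounded just once to 4 significant digits.
Distance covered L = 3.984e+05 mm = 398.4 m.
Hardness H = 7.586 GPa = 7.586e+09 Pa.
Contact area A = 3.523 mm² = 3.523e-06 m².
In SI base units: W = 46.97 N, H = 7.586e+09 Pa, K = 1.139e-05.
Archard volume V = K·W·L/H = 1.139e-05 · 46.97 · 398.4 / 7.586e+09 = 2.810e-11 m³.
Wear depth h = V/A = 2.810e-11 / 3.523e-06 = 7.975e-06 m.

value=7.975e-06 m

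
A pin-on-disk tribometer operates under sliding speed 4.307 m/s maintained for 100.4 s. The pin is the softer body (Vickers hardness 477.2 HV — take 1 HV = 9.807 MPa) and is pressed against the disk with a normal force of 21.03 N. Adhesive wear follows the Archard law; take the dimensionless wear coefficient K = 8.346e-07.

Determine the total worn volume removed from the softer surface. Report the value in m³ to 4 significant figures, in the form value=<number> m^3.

Quoted intermediates are rounded. The algebra runs at full float precision. Rounded once at the end, at 4 significant figures.
Path length L = v·t = 4.307 m/s × 100.4 s = 432.4 m.
Hardness H = 477.2 HV × 9.807 MPa/HV = 4680 MPa = 4.680e+09 Pa.
Working in SI base units: W = 21.03 N, H = 4.680e+09 Pa, K = 8.346e-07.
By Archard's law, V = K·W·L/H = 8.346e-07 · 21.03 · 432.4 / 4.680e+09 = 1.622e-12 m³.

value=1.622e-12 m^3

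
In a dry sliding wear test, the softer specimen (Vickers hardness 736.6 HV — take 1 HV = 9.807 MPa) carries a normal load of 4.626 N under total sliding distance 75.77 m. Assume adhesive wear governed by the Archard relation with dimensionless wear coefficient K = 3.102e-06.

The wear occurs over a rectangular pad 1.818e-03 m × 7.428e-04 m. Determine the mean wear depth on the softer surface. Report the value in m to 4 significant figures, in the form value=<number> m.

value=1.115e-07 m

Every step runs at full precision; the intermediates are printed rounded. Rounded once at the end: 4 significant figures.
Convert: Hardness H = 736.6 HV × 9.807 MPa/HV = 7224 MPa = 7.224e+09 Pa.
Convert: Contact area A = 1.818e-03 m × 7.428e-04 m = 1.350e-06 m².
SI base units throughout: W = 4.626 N, H = 7.224e+09 Pa, K = 3.102e-06.
Volume removed: V = K·W·L/H = 3.102e-06 · 4.626 · 75.77 / 7.224e+09 = 1.505e-13 m³.
Depth h = V/A = 1.505e-13 / 1.350e-06 = 1.115e-07 m.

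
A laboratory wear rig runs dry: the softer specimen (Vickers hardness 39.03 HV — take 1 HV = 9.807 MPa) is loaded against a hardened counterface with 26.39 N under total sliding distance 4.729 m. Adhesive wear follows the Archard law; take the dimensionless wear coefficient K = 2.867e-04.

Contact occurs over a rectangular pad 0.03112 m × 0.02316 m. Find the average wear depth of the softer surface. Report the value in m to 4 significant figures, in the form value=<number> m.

value=1.297e-07 m

The computation keeps full precision; shown intermediates are rounded — a single final rounding to four significant figures.
Convert: Hardness H = 39.03 HV × 9.807 MPa/HV = 382.8 MPa = 3.828e+08 Pa.
Convert: Contact area A = 0.03112 m × 0.02316 m = 7.207e-04 m².
SI base units throughout: W = 26.39 N, H = 3.828e+08 Pa, K = 2.867e-04.
The Archard volume V = K·W·L/H = 2.867e-04 · 26.39 · 4.729 / 3.828e+08 = 9.348e-11 m³.
Average depth h = V/A = 9.348e-11 / 7.207e-04 = 1.297e-07 m.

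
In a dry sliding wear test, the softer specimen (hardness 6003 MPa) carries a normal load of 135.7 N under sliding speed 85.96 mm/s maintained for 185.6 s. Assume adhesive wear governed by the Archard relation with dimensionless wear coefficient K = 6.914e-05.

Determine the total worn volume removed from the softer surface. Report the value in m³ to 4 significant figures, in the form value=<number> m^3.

Intermediates are displayed rounded — all arithmetic carries full float precision, and a single final rounding: four significant figures.
Sliding speed v = 85.96 mm/s = 0.08596 m/s. Total distance L = v·t = 0.08596 m/s × 185.6 s = 15.95 m.
Hardness H = 6003 MPa = 6.003e+09 Pa.
In SI base units, W = 135.7 N, H = 6.003e+09 Pa, K = 6.914e-05.
The Archard volume V = K·W·L/H = 6.914e-05 · 135.7 · 15.95 / 6.003e+09 = 2.494e-11 m³.

value=2.494e-11 m^3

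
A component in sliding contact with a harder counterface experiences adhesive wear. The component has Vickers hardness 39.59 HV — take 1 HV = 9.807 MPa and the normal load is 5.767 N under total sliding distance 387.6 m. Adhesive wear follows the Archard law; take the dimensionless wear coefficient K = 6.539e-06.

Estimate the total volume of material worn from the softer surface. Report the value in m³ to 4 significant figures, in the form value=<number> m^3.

Displayed values are rounded — the computation carries full float precision; a lone final rounding, at 4 significant digits.
Convert: Hardness H = 39.59 HV × 9.807 MPa/HV = 388.3 MPa = 3.883e+08 Pa.
Working in SI base units: W = 5.767 N, H = 3.883e+08 Pa, K = 6.539e-06.
Apply Archard: V = K·W·L/H = 6.539e-06 · 5.767 · 387.6 / 3.883e+08 = 3.765e-11 m³.

value=3.765e-11 m^3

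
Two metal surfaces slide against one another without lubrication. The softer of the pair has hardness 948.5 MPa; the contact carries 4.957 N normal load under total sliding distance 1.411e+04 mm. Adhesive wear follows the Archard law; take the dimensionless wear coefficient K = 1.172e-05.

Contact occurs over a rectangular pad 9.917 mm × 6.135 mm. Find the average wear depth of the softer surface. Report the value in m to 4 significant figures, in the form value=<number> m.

value=1.421e-08 m

All working math runs at full float precision — the intermediates are shown rounded — a lone final rounding, at four significant figures.
The distance L = 1.411e+04 mm = 14.11 m.
Hardness H = 948.5 MPa = 9.485e+08 Pa.
Pad sides 9.917 mm × 6.135 mm = 0.009917 m × 0.006135 m. Contact area A = 0.009917 m × 0.006135 m = 6.084e-05 m².
Collected in SI base units: W = 4.957 N, H = 9.485e+08 Pa, K = 1.172e-05.
Volume removed: V = K·W·L/H = 1.172e-05 · 4.957 · 14.11 / 9.485e+08 = 8.642e-13 m³.
Mean depth h = V/A = 8.642e-13 / 6.084e-05 = 1.421e-08 m.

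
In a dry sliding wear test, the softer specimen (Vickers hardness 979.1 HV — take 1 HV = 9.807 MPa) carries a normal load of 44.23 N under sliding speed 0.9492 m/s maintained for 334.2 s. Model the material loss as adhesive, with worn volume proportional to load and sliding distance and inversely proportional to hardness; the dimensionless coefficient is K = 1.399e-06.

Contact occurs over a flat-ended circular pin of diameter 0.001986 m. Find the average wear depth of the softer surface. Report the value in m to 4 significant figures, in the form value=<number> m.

value=6.599e-07 m

The algebra keeps exact precision — intermediates are printed rounded, and one final rounding, at four significant digits.
Distance L = v·t = 0.9492 m/s × 334.2 s = 317.2 m.
Hardness H = 979.1 HV × 9.807 MPa/HV = 9602 MPa = 9.602e+09 Pa.
Contact area A = π·d²/4 = π·(0.001986 m)²/4 = 3.098e-06 m².
Working in SI base units: W = 44.23 N, H = 9.602e+09 Pa, K = 1.399e-06.
Apply Archard: V = K·W·L/H = 1.399e-06 · 44.23 · 317.2 / 9.602e+09 = 2.044e-12 m³.
Mean depth h = V/A = 2.044e-12 / 3.098e-06 = 6.599e-07 m.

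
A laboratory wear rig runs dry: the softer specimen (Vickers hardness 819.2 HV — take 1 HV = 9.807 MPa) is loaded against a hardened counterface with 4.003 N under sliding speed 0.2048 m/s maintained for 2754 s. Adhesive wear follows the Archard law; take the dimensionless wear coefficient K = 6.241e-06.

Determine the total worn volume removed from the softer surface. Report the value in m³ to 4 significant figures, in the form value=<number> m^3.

value=1.754e-12 m^3

The computation maintains full float precision — the intermediates are printed rounded. Rounded just once to 4 significant digits.
Convert: Path length L = v·t = 0.2048 m/s × 2754 s = 564.0 m.
Convert: Hardness H = 819.2 HV × 9.807 MPa/HV = 8034 MPa = 8.034e+09 Pa.
Expressed in SI base units: W = 4.003 N, H = 8.034e+09 Pa, K = 6.241e-06.
Worn volume V = K·W·L/H = 6.241e-06 · 4.003 · 564.0 / 8.034e+09 = 1.754e-12 m³.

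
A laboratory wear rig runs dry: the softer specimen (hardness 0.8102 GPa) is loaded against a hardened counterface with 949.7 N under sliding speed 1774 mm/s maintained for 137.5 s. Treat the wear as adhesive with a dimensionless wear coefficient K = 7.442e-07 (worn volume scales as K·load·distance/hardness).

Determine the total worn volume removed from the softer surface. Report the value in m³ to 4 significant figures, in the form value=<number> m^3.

The computation maintains full precision — shown intermediates are rounded; rounded just once to 4 significant digits.
Convert: Sliding speed v = 1774 mm/s = 1.774 m/s. The distance L = v·t = 1.774 m/s × 137.5 s = 243.9 m.
Convert: Hardness H = 0.8102 GPa = 8.102e+08 Pa.
In SI base units: W = 949.7 N, H = 8.102e+08 Pa, K = 7.442e-07.
Archard volume V = K·W·L/H = 7.442e-07 · 949.7 · 243.9 / 8.102e+08 = 2.128e-10 m³.

value=2.128e-10 m^3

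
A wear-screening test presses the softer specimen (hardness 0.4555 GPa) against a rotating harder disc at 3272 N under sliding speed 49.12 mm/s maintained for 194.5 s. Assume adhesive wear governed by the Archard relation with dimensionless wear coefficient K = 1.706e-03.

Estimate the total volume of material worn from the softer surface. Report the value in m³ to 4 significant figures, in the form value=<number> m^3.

value=1.171e-07 m^3

Every step holds exact precision; the intermediates are shown rounded, and rounded just once to 4 significant figures.
Convert: Sliding speed v = 49.12 mm/s = 0.04912 m/s. Distance covered L = v·t = 0.04912 m/s × 194.5 s = 9.554 m.
Convert: Hardness H = 0.4555 GPa = 4.555e+08 Pa.
In SI base units, W = 3272 N, H = 4.555e+08 Pa, K = 1.706e-03.
Archard relation: V = K·W·L/H = 1.706e-03 · 3272 · 9.554 / 4.555e+08 = 1.171e-07 m³.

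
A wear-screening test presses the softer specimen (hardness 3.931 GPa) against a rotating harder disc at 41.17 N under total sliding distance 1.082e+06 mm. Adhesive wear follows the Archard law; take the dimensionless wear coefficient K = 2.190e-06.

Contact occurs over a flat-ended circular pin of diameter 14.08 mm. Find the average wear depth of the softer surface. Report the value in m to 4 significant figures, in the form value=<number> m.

Intermediate values appear rounded. Each operation maintains full precision — one final rounding to 4 significant digits.
Distance covered L = 1.082e+06 mm = 1082 m.
Hardness H = 3.931 GPa = 3.931e+09 Pa.
Pin diameter d = 14.08 mm = 0.01408 m. Contact area A = π·d²/4 = π·(0.01408 m)²/4 = 1.557e-04 m².
Expressed in SI base units: W = 41.17 N, H = 3.931e+09 Pa, K = 2.190e-06.
Archard volume V = K·W·L/H = 2.190e-06 · 41.17 · 1082 / 3.931e+09 = 2.482e-11 m³.
Depth of wear h = V/A = 2.482e-11 / 1.557e-04 = 1.594e-07 m.

value=1.594e-07 m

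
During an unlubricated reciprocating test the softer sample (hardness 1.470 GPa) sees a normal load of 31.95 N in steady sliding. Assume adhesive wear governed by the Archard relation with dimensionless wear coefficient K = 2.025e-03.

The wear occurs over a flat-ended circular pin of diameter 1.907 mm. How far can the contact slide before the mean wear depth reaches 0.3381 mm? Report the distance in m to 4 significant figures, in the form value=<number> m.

value=21.94 m

Intermediate values are displayed rounded — each operation maintains exact precision — one final rounding: four significant digits.
Convert: Hardness H = 1.470 GPa = 1.470e+09 Pa.
Convert: Pin diameter d = 1.907 mm = 0.001907 m. Contact area A = π·d²/4 = π·(0.001907 m)²/4 = 2.856e-06 m².
Convert: Depth limit h_lim = 0.3381 mm = 3.381e-04 m.
Collected in SI base units: W = 31.95 N, H = 1.470e+09 Pa, K = 2.025e-03.
Allowed volume V_lim = h_lim·A = 3.381e-04 · 2.856e-06 = 9.657e-10 m³.
So the life L = V_lim·H/(K·W) = 9.657e-10 · 1.470e+09 / (2.025e-03 · 31.95) = 21.94 m.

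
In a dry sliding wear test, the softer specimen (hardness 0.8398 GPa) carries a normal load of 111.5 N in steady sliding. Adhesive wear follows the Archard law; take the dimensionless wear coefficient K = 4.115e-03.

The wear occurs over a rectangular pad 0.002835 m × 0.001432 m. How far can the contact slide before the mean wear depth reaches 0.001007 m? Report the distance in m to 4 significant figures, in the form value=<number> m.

Each operation runs at full precision; quoted intermediates are rounded, and one final rounding, at four significant digits.
Hardness H = 0.8398 GPa = 8.398e+08 Pa.
Contact area A = 0.002835 m × 0.001432 m = 4.060e-06 m².
In SI base units: W = 111.5 N, H = 8.398e+08 Pa, K = 4.115e-03.
At the depth limit, V_lim = h_lim·A = 0.001007 · 4.060e-06 = 4.088e-09 m³.
Thus life L = V_lim·H/(K·W) = 4.088e-09 · 8.398e+08 / (4.115e-03 · 111.5) = 7.483 m.

value=7.483 m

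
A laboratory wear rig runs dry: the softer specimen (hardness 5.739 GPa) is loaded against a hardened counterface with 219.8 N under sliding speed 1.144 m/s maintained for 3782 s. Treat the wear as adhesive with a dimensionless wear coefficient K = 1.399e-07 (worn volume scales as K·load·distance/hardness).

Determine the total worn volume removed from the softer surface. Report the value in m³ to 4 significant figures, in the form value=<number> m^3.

Quoted intermediates are rounded — all working math carries full float precision — rounded just once, at four significant figures.
Distance L = v·t = 1.144 m/s × 3782 s = 4327 m.
Hardness H = 5.739 GPa = 5.739e+09 Pa.
Expressed in SI base units: W = 219.8 N, H = 5.739e+09 Pa, K = 1.399e-07.
The Archard volume V = K·W·L/H = 1.399e-07 · 219.8 · 4327 / 5.739e+09 = 2.318e-11 m³.

value=2.318e-11 m^3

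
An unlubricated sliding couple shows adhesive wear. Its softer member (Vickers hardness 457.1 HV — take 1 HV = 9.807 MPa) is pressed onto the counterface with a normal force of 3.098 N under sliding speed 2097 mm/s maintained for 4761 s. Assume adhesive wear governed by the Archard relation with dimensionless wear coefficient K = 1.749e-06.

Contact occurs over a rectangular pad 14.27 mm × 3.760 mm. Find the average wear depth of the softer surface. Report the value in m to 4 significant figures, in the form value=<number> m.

value=2.249e-07 m

All arithmetic runs at full float precision — intermediate values appear rounded — a single final rounding, at 4 significant figures.
Convert: Sliding speed v = 2097 mm/s = 2.097 m/s. Distance covered L = v·t = 2.097 m/s × 4761 s = 9984 m.
Convert: Hardness H = 457.1 HV × 9.807 MPa/HV = 4483 MPa = 4.483e+09 Pa.
Convert: Pad sides 14.27 mm × 3.760 mm = 0.01427 m × 0.003760 m. Contact area A = 0.01427 m × 0.003760 m = 5.366e-05 m².
As SI base values: W = 3.098 N, H = 4.483e+09 Pa, K = 1.749e-06.
Archard relation: V = K·W·L/H = 1.749e-06 · 3.098 · 9984 / 4.483e+09 = 1.207e-11 m³.
Wear depth h = V/A = 1.207e-11 / 5.366e-05 = 2.249e-07 m.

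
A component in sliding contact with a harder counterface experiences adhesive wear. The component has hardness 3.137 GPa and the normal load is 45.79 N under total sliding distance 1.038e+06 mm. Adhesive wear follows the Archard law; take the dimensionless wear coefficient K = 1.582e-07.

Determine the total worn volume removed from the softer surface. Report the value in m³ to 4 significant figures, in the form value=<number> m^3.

Every step maintains full float precision; the intermediates are shown rounded; one last rounding: 4 significant digits.
Path length L = 1.038e+06 mm = 1038 m.
Hardness H = 3.137 GPa = 3.137e+09 Pa.
In SI base units, W = 45.79 N, H = 3.137e+09 Pa, K = 1.582e-07.
Apply Archard: V = K·W·L/H = 1.582e-07 · 45.79 · 1038 / 3.137e+09 = 2.397e-12 m³.

value=2.397e-12 m^3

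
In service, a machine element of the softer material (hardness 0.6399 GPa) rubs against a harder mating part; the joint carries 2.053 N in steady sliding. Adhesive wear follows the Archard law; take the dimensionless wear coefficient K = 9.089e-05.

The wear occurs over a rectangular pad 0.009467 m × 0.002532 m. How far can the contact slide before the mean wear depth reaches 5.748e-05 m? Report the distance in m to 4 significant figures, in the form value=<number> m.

value=4725 m

Intermediate values are shown rounded. The algebra runs at full float precision — a lone final rounding to four significant figures.
Convert: Hardness H = 0.6399 GPa = 6.399e+08 Pa.
Convert: Contact area A = 0.009467 m × 0.002532 m = 2.397e-05 m².
SI base units throughout: W = 2.053 N, H = 6.399e+08 Pa, K = 9.089e-05.
Permissible volume V_lim = h_lim·A = 5.748e-05 · 2.397e-05 = 1.378e-09 m³.
Life L = V_lim·H/(K·W) = 1.378e-09 · 6.399e+08 / (9.089e-05 · 2.053) = 4725 m.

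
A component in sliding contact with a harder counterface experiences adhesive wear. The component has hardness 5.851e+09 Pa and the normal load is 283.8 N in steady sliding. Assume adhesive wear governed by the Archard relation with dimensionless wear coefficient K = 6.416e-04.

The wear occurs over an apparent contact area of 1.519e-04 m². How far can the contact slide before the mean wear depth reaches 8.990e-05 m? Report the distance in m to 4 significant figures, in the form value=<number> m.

Each operation keeps exact precision, and intermediate values appear rounded — one final rounding to 4 significant figures.
SI base units throughout: W = 283.8 N, H = 5.851e+09 Pa, K = 6.416e-04.
Allowed volume V_lim = h_lim·A = 8.990e-05 · 1.519e-04 = 1.366e-08 m³.
Sliding life L = V_lim·H/(K·W) = 1.366e-08 · 5.851e+09 / (6.416e-04 · 283.8) = 438.8 m.

value=438.8 m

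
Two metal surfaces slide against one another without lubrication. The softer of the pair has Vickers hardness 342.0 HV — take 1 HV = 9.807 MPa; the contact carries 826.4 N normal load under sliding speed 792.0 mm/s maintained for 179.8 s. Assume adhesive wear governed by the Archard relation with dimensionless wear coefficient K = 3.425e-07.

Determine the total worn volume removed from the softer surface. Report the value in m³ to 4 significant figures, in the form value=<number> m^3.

Intermediate values are shown rounded. Every step carries exact precision; rounded once at the end: 4 significant digits.
Sliding speed v = 792.0 mm/s = 0.7920 m/s. Total distance L = v·t = 0.7920 m/s × 179.8 s = 142.4 m.
Hardness H = 342.0 HV × 9.807 MPa/HV = 3354 MPa = 3.354e+09 Pa.
Working in SI base units: W = 826.4 N, H = 3.354e+09 Pa, K = 3.425e-07.
Volume removed: V = K·W·L/H = 3.425e-07 · 826.4 · 142.4 / 3.354e+09 = 1.202e-11 m³.

value=1.202e-11 m^3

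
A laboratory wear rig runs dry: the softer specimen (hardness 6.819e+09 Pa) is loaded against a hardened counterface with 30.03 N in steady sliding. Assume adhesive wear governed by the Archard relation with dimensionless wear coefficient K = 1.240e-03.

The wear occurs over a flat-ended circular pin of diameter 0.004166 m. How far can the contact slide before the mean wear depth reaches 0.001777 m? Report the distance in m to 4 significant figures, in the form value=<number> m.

value=4436 m

All working math carries full float precision. Intermediate values appear rounded; a lone final rounding, at four significant digits.
Convert: Contact area A = π·d²/4 = π·(0.004166 m)²/4 = 1.363e-05 m².
SI base units throughout: W = 30.03 N, H = 6.819e+09 Pa, K = 1.240e-03.
Permissible volume V_lim = h_lim·A = 0.001777 · 1.363e-05 = 2.422e-08 m³.
Sliding life L = V_lim·H/(K·W) = 2.422e-08 · 6.819e+09 / (1.240e-03 · 30.03) = 4436 m.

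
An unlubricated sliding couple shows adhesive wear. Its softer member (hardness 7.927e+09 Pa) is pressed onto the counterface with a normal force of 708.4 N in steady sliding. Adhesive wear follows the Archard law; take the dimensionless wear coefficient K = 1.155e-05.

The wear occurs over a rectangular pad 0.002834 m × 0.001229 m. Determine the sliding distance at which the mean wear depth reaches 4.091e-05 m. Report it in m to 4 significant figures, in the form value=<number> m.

Intermediate values are printed rounded; every step maintains full float precision, and one last rounding to 4 significant figures.
Contact area A = 0.002834 m × 0.001229 m = 3.483e-06 m².
In SI base units, W = 708.4 N, H = 7.927e+09 Pa, K = 1.155e-05.
Volume at the limit: V_lim = h_lim·A = 4.091e-05 · 3.483e-06 = 1.425e-10 m³.
Thus life L = V_lim·H/(K·W) = 1.425e-10 · 7.927e+09 / (1.155e-05 · 708.4) = 138.0 m.

value=138.0 m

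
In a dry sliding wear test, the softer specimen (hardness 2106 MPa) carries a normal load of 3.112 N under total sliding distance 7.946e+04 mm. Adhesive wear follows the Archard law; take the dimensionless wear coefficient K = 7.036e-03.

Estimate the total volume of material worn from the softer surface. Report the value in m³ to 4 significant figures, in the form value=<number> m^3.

value=8.261e-10 m^3

Intermediates are shown rounded — each operation carries exact precision — rounded once at the end, at 4 significant figures.
Total distance L = 7.946e+04 mm = 79.46 m.
Hardness H = 2106 MPa = 2.106e+09 Pa.
As SI base values: W = 3.112 N, H = 2.106e+09 Pa, K = 7.036e-03.
By Archard's law, V = K·W·L/H = 7.036e-03 · 3.112 · 79.46 / 2.106e+09 = 8.261e-10 m³.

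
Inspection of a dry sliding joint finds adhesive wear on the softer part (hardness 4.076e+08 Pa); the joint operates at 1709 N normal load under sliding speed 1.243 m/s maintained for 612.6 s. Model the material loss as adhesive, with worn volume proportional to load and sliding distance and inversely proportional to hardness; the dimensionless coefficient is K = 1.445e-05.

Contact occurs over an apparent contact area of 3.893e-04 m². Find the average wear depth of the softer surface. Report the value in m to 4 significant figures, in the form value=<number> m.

Each operation carries full float precision; intermediate values are displayed rounded; one final rounding: 4 significant figures.
Distance covered L = v·t = 1.243 m/s × 612.6 s = 761.5 m.
In SI base units, W = 1709 N, H = 4.076e+08 Pa, K = 1.445e-05.
Archard relation: V = K·W·L/H = 1.445e-05 · 1709 · 761.5 / 4.076e+08 = 4.613e-08 m³.
Mean wear depth h = V/A = 4.613e-08 / 3.893e-04 = 1.185e-04 m.

value=1.185e-04 m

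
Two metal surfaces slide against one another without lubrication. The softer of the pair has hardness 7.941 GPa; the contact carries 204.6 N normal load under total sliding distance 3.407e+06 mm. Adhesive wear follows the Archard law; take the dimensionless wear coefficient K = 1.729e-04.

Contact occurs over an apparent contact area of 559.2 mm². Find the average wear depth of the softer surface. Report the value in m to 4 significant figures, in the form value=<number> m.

value=2.714e-05 m

Every step holds full precision, and the intermediates are printed rounded, and rounded just once, at four significant digits.
Distance covered L = 3.407e+06 mm = 3407 m.
Hardness H = 7.941 GPa = 7.941e+09 Pa.
Contact area A = 559.2 mm² = 5.592e-04 m².
In SI base units: W = 204.6 N, H = 7.941e+09 Pa, K = 1.729e-04.
Wear volume V = K·W·L/H = 1.729e-04 · 204.6 · 3407 / 7.941e+09 = 1.518e-08 m³.
Mean wear depth h = V/A = 1.518e-08 / 5.592e-04 = 2.714e-05 m.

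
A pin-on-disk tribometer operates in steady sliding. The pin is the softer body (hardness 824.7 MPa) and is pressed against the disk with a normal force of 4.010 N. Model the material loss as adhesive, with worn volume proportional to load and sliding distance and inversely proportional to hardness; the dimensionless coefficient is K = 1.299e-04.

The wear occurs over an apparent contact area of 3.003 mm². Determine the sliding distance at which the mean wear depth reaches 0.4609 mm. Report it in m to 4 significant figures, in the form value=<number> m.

value=2191 m

Intermediate values appear rounded. All working math carries full precision, and a lone final rounding to 4 significant digits.
Hardness H = 824.7 MPa = 8.247e+08 Pa.
Contact area A = 3.003 mm² = 3.003e-06 m².
Depth limit h_lim = 0.4609 mm = 4.609e-04 m.
Collected in SI base units: W = 4.010 N, H = 8.247e+08 Pa, K = 1.299e-04.
Wearable volume V_lim = h_lim·A = 4.609e-04 · 3.003e-06 = 1.384e-09 m³.
Thus life L = V_lim·H/(K·W) = 1.384e-09 · 8.247e+08 / (1.299e-04 · 4.010) = 2191 m.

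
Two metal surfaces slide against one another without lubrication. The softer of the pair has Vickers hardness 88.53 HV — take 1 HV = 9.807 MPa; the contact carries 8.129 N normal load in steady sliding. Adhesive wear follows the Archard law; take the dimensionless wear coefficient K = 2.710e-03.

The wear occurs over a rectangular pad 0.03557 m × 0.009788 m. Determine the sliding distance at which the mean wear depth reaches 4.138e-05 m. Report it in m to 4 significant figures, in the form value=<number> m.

Every step carries full float precision, and displayed values are rounded; rounded just once to four significant figures.
Hardness H = 88.53 HV × 9.807 MPa/HV = 868.2 MPa = 8.682e+08 Pa.
Contact area A = 0.03557 m × 0.009788 m = 3.482e-04 m².
Expressed in SI base units: W = 8.129 N, H = 8.682e+08 Pa, K = 2.710e-03.
Allowed volume V_lim = h_lim·A = 4.138e-05 · 3.482e-04 = 1.441e-08 m³.
Inverting, life L = V_lim·H/(K·W) = 1.441e-08 · 8.682e+08 / (2.710e-03 · 8.129) = 567.8 m.

value=567.8 m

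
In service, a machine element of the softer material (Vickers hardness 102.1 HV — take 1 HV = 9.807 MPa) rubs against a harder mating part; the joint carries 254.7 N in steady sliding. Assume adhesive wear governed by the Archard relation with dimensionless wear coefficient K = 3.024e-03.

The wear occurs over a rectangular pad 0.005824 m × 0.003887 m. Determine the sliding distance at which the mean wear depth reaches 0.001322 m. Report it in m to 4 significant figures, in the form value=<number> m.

value=38.91 m

The computation runs at exact precision — quoted intermediates are rounded, and a lone final rounding: 4 significant figures.
Convert: Hardness H = 102.1 HV × 9.807 MPa/HV = 1001 MPa = 1.001e+09 Pa.
Convert: Contact area A = 0.005824 m × 0.003887 m = 2.264e-05 m².
Working in SI base units: W = 254.7 N, H = 1.001e+09 Pa, K = 3.024e-03.
Wearable volume V_lim = h_lim·A = 0.001322 · 2.264e-05 = 2.993e-08 m³.
Inverting, life L = V_lim·H/(K·W) = 2.993e-08 · 1.001e+09 / (3.024e-03 · 254.7) = 38.91 m.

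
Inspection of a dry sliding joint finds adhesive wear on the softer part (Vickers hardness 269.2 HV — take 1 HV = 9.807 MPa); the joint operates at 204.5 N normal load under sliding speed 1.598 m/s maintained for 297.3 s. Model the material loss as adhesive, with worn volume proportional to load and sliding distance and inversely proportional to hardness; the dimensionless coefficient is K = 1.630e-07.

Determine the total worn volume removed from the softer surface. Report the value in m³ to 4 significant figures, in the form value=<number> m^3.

Intermediates are shown rounded. All arithmetic maintains full float precision. Rounded once at the end, at 4 significant digits.
Convert: Distance L = v·t = 1.598 m/s × 297.3 s = 475.1 m.
Convert: Hardness H = 269.2 HV × 9.807 MPa/HV = 2640 MPa = 2.640e+09 Pa.
Collected in SI base units: W = 204.5 N, H = 2.640e+09 Pa, K = 1.630e-07.
Apply Archard: V = K·W·L/H = 1.630e-07 · 204.5 · 475.1 / 2.640e+09 = 5.998e-12 m³.

value=5.998e-12 m^3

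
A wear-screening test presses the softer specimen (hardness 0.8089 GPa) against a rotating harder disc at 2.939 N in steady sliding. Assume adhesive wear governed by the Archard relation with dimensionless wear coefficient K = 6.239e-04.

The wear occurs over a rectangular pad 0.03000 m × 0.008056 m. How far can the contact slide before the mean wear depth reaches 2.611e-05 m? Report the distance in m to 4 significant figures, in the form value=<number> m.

Quoted intermediates are rounded. All arithmetic runs at full precision — rounded just once: four significant digits.
Hardness H = 0.8089 GPa = 8.089e+08 Pa.
Contact area A = 0.03000 m × 0.008056 m = 2.417e-04 m².
SI base units throughout: W = 2.939 N, H = 8.089e+08 Pa, K = 6.239e-04.
At the depth limit, V_lim = h_lim·A = 2.611e-05 · 2.417e-04 = 6.310e-09 m³.
Inverting, life L = V_lim·H/(K·W) = 6.310e-09 · 8.089e+08 / (6.239e-04 · 2.939) = 2784 m.

value=2784 m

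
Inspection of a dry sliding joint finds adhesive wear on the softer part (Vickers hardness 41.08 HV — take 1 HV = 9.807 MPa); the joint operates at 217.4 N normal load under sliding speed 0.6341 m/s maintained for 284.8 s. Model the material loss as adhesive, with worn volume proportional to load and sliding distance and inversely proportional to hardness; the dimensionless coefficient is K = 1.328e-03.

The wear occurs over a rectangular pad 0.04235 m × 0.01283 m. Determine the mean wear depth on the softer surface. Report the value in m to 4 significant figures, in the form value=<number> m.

value=2.382e-04 m

Intermediate values are shown rounded — the computation maintains full float precision, and rounded once at the end to four significant figures.
Path length L = v·t = 0.6341 m/s × 284.8 s = 180.6 m.
Hardness H = 41.08 HV × 9.807 MPa/HV = 402.9 MPa = 4.029e+08 Pa.
Contact area A = 0.04235 m × 0.01283 m = 5.434e-04 m².
SI base units throughout: W = 217.4 N, H = 4.029e+08 Pa, K = 1.328e-03.
Wear volume V = K·W·L/H = 1.328e-03 · 217.4 · 180.6 / 4.029e+08 = 1.294e-07 m³.
Depth h = V/A = 1.294e-07 / 5.434e-04 = 2.382e-04 m.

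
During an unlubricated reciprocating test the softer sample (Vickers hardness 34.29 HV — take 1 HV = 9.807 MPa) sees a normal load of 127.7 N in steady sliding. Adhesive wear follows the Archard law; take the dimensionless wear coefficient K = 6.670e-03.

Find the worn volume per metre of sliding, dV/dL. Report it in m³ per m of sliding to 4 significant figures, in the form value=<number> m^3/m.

Intermediates are displayed rounded, and the computation runs at full precision; rounded once at the end, at 4 significant figures.
Convert: Hardness H = 34.29 HV × 9.807 MPa/HV = 336.3 MPa = 3.363e+08 Pa.
Collected in SI base units: W = 127.7 N, H = 3.363e+08 Pa, K = 6.670e-03.
Rate of wear dV/dL = K·W/H: 6.670e-03 · 127.7 / 3.363e+08 = 2.533e-09 m³/m.

value=2.533e-09 m^3/m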